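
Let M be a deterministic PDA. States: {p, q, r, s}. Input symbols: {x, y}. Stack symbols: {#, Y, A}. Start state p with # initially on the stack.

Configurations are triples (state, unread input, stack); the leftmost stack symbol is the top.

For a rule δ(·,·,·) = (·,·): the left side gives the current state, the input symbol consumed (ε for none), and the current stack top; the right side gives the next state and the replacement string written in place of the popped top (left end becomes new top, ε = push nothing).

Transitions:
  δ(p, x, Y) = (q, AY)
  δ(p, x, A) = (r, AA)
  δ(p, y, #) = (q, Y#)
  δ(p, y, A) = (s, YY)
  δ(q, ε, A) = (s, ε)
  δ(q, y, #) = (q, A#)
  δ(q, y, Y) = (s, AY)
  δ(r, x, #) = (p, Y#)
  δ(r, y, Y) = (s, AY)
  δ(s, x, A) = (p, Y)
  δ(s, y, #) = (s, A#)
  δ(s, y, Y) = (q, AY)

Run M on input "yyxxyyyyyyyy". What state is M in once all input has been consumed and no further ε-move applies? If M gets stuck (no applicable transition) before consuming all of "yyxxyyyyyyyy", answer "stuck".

(p, yyxxyyyyyyyy, #)
  read y, top #: go to q, push Y# → (q, yxxyyyyyyyy, Y#)
  read y, top Y: go to s, push AY → (s, xxyyyyyyyy, AY#)
  read x, top A: go to p, push Y → (p, xyyyyyyyy, YY#)
  read x, top Y: go to q, push AY → (q, yyyyyyyy, AYY#)
  ε-move, top A: go to s, push ε → (s, yyyyyyyy, YY#)
  read y, top Y: go to q, push AY → (q, yyyyyyy, AYY#)
  ε-move, top A: go to s, push ε → (s, yyyyyyy, YY#)
  read y, top Y: go to q, push AY → (q, yyyyyy, AYY#)
  ε-move, top A: go to s, push ε → (s, yyyyyy, YY#)
  read y, top Y: go to q, push AY → (q, yyyyy, AYY#)
  ε-move, top A: go to s, push ε → (s, yyyyy, YY#)
  read y, top Y: go to q, push AY → (q, yyyy, AYY#)
  ε-move, top A: go to s, push ε → (s, yyyy, YY#)
  read y, top Y: go to q, push AY → (q, yyy, AYY#)
  ε-move, top A: go to s, push ε → (s, yyy, YY#)
  read y, top Y: go to q, push AY → (q, yy, AYY#)
  ε-move, top A: go to s, push ε → (s, yy, YY#)
  read y, top Y: go to q, push AY → (q, y, AYY#)
  ε-move, top A: go to s, push ε → (s, y, YY#)
  read y, top Y: go to q, push AY → (q, ε, AYY#)
  ε-move, top A: go to s, push ε → (s, ε, YY#)
All input consumed; M is in state s.

s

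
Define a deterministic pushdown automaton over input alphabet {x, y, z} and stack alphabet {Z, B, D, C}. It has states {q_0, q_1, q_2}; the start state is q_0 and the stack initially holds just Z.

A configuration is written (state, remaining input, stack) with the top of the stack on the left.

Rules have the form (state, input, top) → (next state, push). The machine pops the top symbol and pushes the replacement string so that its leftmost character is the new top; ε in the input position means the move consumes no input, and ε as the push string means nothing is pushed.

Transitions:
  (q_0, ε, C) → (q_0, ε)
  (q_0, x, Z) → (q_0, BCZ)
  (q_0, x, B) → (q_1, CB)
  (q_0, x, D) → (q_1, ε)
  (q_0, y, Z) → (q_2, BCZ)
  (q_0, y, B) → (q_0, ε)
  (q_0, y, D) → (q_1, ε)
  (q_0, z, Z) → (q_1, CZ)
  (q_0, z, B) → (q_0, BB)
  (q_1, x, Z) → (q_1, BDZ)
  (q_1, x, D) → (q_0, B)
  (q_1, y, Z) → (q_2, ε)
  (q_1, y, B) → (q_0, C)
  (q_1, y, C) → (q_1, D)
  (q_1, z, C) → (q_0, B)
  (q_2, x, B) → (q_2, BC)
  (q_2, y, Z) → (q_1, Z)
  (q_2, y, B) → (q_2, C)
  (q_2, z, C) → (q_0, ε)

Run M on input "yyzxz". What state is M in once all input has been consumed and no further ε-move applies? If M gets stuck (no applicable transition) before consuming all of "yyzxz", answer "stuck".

q_0

(q_0, yyzxz, Z) ⊢ (q_2, yzxz, BCZ) ⊢ (q_2, zxz, CCZ) ⊢ (q_0, xz, CZ) ⊢ (q_0, xz, Z) ⊢ (q_0, z, BCZ) ⊢ (q_0, ε, BBCZ)
All input consumed; M is in state q_0.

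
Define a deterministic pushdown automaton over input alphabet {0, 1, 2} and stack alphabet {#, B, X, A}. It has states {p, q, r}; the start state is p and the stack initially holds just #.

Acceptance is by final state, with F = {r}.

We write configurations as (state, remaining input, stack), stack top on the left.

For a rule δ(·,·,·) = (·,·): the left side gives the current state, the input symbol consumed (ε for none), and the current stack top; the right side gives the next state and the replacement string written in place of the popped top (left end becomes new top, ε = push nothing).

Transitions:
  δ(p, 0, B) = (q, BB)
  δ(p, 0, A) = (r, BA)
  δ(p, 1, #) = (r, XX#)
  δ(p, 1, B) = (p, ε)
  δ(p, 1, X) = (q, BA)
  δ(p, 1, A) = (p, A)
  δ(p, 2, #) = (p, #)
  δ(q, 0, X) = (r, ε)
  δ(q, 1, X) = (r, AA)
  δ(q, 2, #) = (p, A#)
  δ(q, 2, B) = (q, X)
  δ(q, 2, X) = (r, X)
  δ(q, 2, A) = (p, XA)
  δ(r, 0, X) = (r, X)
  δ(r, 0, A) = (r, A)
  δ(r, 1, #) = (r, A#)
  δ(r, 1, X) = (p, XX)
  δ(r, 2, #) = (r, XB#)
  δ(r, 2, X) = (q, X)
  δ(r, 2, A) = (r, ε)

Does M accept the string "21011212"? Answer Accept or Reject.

Accept

(p, 21011212, #)
  read 2, top #: go to p, push # → (p, 1011212, #)
  read 1, top #: go to r, push XX# → (r, 011212, XX#)
  read 0, top X: go to r, push X → (r, 11212, XX#)
  read 1, top X: go to p, push XX → (p, 1212, XXX#)
  read 1, top X: go to q, push BA → (q, 212, BAXX#)
  read 2, top B: go to q, push X → (q, 12, XAXX#)
  read 1, top X: go to r, push AA → (r, 2, AAAXX#)
  read 2, top A: go to r, push ε → (r, ε, AAXX#)
All input consumed; state r ∈ F.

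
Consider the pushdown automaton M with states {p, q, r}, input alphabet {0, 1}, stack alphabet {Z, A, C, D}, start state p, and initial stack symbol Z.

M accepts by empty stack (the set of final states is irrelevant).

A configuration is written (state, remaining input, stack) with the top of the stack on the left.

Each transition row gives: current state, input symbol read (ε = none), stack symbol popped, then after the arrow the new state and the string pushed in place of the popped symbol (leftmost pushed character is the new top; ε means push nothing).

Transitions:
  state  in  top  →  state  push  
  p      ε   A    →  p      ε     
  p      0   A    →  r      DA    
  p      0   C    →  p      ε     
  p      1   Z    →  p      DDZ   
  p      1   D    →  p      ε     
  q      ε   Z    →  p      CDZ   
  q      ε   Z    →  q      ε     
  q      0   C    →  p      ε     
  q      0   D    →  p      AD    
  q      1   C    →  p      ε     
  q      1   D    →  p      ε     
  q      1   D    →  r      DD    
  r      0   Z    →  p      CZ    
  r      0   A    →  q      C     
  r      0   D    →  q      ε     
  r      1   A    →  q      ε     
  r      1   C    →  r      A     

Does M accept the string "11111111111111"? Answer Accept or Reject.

Reject

No computation consumes all input and empties the stack.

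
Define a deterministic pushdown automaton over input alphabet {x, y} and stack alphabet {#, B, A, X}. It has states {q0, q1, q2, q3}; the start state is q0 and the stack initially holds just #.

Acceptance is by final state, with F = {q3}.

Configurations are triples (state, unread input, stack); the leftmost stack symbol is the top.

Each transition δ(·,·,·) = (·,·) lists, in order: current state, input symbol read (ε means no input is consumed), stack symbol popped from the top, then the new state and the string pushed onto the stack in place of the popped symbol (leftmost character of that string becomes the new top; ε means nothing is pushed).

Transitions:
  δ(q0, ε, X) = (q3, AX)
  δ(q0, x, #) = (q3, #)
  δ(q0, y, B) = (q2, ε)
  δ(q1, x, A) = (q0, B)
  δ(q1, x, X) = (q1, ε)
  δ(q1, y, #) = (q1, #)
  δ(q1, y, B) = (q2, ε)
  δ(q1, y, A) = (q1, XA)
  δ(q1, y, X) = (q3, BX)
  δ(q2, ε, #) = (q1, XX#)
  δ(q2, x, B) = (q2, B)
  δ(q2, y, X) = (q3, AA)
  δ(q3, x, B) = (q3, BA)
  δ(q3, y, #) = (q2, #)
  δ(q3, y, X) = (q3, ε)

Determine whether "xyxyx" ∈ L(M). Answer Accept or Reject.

Accept

(q0, xyxyx, #)
  read x, top #: go to q3, push # → (q3, yxyx, #)
  read y, top #: go to q2, push # → (q2, xyx, #)
  ε-move, top #: go to q1, push XX# → (q1, xyx, XX#)
  read x, top X: go to q1, push ε → (q1, yx, X#)
  read y, top X: go to q3, push BX → (q3, x, BX#)
  read x, top B: go to q3, push BA → (q3, ε, BAX#)
All input consumed; state q3 ∈ F.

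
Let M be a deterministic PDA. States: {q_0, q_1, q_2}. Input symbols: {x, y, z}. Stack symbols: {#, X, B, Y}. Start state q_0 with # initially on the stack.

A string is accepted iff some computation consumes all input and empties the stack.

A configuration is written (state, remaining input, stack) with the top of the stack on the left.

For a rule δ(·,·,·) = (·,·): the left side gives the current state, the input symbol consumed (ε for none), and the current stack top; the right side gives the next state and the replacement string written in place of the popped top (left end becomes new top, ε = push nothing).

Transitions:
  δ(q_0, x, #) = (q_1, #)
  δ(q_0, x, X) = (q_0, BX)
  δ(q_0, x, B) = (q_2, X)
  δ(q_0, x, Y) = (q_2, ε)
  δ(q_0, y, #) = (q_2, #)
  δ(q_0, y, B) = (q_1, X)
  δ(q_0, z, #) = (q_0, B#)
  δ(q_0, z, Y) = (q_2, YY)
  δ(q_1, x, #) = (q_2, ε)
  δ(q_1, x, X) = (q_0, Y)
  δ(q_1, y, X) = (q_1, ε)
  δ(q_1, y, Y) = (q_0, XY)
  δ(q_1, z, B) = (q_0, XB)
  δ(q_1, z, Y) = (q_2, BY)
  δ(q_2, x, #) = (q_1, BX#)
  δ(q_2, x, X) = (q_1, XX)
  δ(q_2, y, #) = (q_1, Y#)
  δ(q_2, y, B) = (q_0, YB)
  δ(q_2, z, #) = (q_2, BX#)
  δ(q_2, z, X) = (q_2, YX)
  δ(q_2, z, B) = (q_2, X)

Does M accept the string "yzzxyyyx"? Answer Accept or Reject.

(q_0, yzzxyyyx, #) ⊢ (q_2, zzxyyyx, #) ⊢ (q_2, zxyyyx, BX#) ⊢ (q_2, xyyyx, XX#) ⊢ (q_1, yyyx, XXX#) ⊢ (q_1, yyx, XX#) ⊢ (q_1, yx, X#) ⊢ (q_1, x, #) ⊢ (q_2, ε, ε)
All input consumed and the stack is empty.

Accept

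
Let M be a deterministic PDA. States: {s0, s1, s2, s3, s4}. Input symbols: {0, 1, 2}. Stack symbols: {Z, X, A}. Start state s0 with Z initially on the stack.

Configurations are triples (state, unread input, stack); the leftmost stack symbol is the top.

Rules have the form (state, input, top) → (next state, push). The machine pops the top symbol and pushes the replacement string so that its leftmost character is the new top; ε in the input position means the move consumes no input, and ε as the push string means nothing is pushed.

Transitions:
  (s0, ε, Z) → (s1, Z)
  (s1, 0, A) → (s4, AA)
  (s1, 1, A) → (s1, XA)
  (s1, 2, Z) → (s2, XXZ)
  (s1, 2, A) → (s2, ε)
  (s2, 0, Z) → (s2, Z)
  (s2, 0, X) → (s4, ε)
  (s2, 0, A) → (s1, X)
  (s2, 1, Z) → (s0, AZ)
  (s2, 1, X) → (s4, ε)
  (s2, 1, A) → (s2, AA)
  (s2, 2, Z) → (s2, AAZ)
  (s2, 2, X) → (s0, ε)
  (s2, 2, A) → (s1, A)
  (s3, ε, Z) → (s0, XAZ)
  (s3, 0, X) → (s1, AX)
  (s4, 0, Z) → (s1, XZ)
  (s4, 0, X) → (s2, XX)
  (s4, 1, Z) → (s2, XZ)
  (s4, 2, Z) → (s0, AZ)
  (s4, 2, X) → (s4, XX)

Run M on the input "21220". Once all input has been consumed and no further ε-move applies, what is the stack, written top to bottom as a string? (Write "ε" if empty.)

(s0, 21220, Z) ⊢ (s1, 21220, Z) ⊢ (s2, 1220, XXZ) ⊢ (s4, 220, XZ) ⊢ (s4, 20, XXZ) ⊢ (s4, 0, XXXZ) ⊢ (s2, ε, XXXXZ)
All input consumed in state s2 with stack XXXXZ.

XXXXZ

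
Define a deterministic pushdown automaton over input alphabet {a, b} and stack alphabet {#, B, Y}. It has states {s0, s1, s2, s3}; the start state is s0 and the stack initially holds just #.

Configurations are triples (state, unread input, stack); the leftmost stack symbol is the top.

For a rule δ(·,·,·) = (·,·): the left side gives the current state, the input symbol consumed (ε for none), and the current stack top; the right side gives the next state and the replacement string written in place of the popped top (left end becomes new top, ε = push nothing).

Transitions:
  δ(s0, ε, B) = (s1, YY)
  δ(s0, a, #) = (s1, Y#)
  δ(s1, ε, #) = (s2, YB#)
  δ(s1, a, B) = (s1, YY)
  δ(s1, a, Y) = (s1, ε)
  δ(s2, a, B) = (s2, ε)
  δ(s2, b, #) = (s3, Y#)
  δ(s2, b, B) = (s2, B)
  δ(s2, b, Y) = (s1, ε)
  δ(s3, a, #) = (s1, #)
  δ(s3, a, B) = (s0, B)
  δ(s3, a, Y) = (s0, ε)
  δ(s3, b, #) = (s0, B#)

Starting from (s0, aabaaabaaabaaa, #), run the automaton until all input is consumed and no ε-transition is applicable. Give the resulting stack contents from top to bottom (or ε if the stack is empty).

YB#

(s0, aabaaabaaabaaa, #)
  read a, top #: go to s1, push Y# → (s1, abaaabaaabaaa, Y#)
  read a, top Y: go to s1, push ε → (s1, baaabaaabaaa, #)
  ε-move, top #: go to s2, push YB# → (s2, baaabaaabaaa, YB#)
  read b, top Y: go to s1, push ε → (s1, aaabaaabaaa, B#)
  read a, top B: go to s1, push YY → (s1, aabaaabaaa, YY#)
  read a, top Y: go to s1, push ε → (s1, abaaabaaa, Y#)
  read a, top Y: go to s1, push ε → (s1, baaabaaa, #)
  ε-move, top #: go to s2, push YB# → (s2, baaabaaa, YB#)
  read b, top Y: go to s1, push ε → (s1, aaabaaa, B#)
  read a, top B: go to s1, push YY → (s1, aabaaa, YY#)
  read a, top Y: go to s1, push ε → (s1, abaaa, Y#)
  read a, top Y: go to s1, push ε → (s1, baaa, #)
  ε-move, top #: go to s2, push YB# → (s2, baaa, YB#)
  read b, top Y: go to s1, push ε → (s1, aaa, B#)
  read a, top B: go to s1, push YY → (s1, aa, YY#)
  read a, top Y: go to s1, push ε → (s1, a, Y#)
  read a, top Y: go to s1, push ε → (s1, ε, #)
  ε-move, top #: go to s2, push YB# → (s2, ε, YB#)
All input consumed in state s2 with stack YB#.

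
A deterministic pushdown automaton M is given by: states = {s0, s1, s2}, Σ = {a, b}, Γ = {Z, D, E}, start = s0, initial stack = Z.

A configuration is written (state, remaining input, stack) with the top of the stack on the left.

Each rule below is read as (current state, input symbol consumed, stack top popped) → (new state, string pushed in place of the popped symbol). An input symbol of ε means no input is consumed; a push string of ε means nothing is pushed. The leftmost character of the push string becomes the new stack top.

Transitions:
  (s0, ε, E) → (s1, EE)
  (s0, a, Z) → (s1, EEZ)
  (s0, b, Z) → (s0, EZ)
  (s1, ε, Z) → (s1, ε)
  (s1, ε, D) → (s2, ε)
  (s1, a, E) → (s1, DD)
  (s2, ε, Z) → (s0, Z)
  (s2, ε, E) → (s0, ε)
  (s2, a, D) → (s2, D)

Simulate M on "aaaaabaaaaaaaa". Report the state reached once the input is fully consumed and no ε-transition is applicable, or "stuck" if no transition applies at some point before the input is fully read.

(s0, aaaaabaaaaaaaa, Z)
  read a, top Z: go to s1, push EEZ → (s1, aaaabaaaaaaaa, EEZ)
  read a, top E: go to s1, push DD → (s1, aaabaaaaaaaa, DDEZ)
  ε-move, top D: go to s2, push ε → (s2, aaabaaaaaaaa, DEZ)
  read a, top D: go to s2, push D → (s2, aabaaaaaaaa, DEZ)
  read a, top D: go to s2, push D → (s2, abaaaaaaaa, DEZ)
  read a, top D: go to s2, push D → (s2, baaaaaaaa, DEZ)
No transition for (s2, b, top D); M blocks with input baaaaaaaa remaining.

stuck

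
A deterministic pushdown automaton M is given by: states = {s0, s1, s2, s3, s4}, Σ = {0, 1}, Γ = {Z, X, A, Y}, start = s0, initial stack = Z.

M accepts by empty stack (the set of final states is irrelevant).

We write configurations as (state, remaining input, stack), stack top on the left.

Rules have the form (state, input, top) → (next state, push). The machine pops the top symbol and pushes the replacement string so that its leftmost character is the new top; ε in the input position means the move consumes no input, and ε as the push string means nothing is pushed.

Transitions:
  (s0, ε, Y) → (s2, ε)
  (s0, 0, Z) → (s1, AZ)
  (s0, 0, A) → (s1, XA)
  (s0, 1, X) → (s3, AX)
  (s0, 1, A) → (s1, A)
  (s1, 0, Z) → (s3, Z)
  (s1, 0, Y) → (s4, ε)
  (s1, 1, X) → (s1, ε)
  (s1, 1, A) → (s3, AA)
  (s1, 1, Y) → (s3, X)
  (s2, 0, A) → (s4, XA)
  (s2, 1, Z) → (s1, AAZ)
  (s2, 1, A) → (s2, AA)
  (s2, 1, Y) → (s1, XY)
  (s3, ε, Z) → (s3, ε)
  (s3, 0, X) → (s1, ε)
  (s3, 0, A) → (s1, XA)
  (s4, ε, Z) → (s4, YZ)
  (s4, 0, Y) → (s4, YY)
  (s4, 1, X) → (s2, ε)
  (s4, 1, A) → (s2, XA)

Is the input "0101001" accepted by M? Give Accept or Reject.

Reject

(s0, 0101001, Z)
  read 0, top Z: go to s1, push AZ → (s1, 101001, AZ)
  read 1, top A: go to s3, push AA → (s3, 01001, AAZ)
  read 0, top A: go to s1, push XA → (s1, 1001, XAAZ)
  read 1, top X: go to s1, push ε → (s1, 001, AAZ)
No transition applies at (s1, 001, AAZ); input not fully consumed.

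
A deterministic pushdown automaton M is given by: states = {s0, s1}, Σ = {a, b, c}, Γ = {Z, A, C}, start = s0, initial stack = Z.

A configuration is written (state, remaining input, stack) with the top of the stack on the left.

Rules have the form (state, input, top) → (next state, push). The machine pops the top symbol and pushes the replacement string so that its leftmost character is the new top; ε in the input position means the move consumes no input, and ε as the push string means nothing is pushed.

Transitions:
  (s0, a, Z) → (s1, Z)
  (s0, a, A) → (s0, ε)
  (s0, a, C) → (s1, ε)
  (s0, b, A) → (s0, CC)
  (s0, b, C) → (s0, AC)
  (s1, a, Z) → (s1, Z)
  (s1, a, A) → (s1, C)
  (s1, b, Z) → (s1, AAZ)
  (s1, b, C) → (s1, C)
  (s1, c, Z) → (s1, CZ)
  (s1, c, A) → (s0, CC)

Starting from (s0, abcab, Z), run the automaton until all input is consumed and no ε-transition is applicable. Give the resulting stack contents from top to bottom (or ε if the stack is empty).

CAZ

(s0, abcab, Z)
  read a, top Z: go to s1, push Z → (s1, bcab, Z)
  read b, top Z: go to s1, push AAZ → (s1, cab, AAZ)
  read c, top A: go to s0, push CC → (s0, ab, CCAZ)
  read a, top C: go to s1, push ε → (s1, b, CAZ)
  read b, top C: go to s1, push C → (s1, ε, CAZ)
All input consumed in state s1 with stack CAZ.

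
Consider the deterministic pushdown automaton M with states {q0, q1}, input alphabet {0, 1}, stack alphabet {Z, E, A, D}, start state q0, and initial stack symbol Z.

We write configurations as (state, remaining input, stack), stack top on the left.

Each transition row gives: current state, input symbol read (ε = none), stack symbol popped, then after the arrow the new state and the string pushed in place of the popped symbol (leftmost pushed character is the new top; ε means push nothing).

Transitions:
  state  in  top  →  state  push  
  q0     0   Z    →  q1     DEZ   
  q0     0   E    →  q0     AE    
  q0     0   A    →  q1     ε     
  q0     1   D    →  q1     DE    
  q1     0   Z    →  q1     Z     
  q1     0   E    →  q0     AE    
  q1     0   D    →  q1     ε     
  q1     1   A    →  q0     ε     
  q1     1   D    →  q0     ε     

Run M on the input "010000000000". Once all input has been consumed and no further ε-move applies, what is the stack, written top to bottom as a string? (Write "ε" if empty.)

EZ

(q0, 010000000000, Z) ⊢ (q1, 10000000000, DEZ) ⊢ (q0, 0000000000, EZ) ⊢ (q0, 000000000, AEZ) ⊢ (q1, 00000000, EZ) ⊢ (q0, 0000000, AEZ) ⊢ (q1, 000000, EZ) ⊢ (q0, 00000, AEZ) ⊢ (q1, 0000, EZ) ⊢ (q0, 000, AEZ) ⊢ (q1, 00, EZ) ⊢ (q0, 0, AEZ) ⊢ (q1, ε, EZ)
All input consumed in state q1 with stack EZ.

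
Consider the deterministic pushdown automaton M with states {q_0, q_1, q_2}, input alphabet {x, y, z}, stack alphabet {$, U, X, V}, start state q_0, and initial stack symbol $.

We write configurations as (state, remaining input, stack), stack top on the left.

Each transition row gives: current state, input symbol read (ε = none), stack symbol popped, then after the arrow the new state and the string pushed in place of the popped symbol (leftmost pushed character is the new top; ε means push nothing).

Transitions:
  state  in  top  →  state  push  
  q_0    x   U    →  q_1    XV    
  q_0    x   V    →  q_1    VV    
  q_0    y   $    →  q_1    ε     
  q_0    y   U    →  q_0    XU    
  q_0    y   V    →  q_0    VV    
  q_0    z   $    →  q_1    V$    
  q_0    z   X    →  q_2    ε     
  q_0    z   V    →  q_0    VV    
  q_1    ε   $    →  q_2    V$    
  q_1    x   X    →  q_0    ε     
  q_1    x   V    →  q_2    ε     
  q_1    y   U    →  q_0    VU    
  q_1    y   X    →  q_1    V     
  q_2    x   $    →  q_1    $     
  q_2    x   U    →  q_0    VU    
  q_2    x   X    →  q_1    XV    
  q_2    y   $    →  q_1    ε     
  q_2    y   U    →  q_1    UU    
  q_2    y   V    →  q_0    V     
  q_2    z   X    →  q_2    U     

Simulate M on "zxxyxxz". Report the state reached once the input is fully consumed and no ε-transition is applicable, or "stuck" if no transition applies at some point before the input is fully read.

stuck

(q_0, zxxyxxz, $) ⊢ (q_1, xxyxxz, V$) ⊢ (q_2, xyxxz, $) ⊢ (q_1, yxxz, $) ⊢ (q_2, yxxz, V$) ⊢ (q_0, xxz, V$) ⊢ (q_1, xz, VV$) ⊢ (q_2, z, V$)
No transition for (q_2, z, top V); M blocks with input z remaining.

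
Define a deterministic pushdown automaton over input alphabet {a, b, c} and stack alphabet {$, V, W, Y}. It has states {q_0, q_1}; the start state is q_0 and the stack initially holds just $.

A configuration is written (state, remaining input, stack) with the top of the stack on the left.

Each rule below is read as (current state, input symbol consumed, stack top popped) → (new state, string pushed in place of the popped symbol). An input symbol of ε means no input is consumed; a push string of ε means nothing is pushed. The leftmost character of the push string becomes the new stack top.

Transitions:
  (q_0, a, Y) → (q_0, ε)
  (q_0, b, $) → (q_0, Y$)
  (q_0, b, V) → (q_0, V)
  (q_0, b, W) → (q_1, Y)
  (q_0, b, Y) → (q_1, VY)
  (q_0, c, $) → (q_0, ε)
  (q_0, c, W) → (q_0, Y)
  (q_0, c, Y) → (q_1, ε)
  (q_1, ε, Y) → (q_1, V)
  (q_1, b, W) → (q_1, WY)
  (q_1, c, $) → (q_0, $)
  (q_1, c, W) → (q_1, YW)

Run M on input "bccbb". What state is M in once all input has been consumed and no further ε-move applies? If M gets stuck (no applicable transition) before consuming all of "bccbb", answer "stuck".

(q_0, bccbb, $)
  read b, top $: go to q_0, push Y$ → (q_0, ccbb, Y$)
  read c, top Y: go to q_1, push ε → (q_1, cbb, $)
  read c, top $: go to q_0, push $ → (q_0, bb, $)
  read b, top $: go to q_0, push Y$ → (q_0, b, Y$)
  read b, top Y: go to q_1, push VY → (q_1, ε, VY$)
All input consumed; M is in state q_1.

q_1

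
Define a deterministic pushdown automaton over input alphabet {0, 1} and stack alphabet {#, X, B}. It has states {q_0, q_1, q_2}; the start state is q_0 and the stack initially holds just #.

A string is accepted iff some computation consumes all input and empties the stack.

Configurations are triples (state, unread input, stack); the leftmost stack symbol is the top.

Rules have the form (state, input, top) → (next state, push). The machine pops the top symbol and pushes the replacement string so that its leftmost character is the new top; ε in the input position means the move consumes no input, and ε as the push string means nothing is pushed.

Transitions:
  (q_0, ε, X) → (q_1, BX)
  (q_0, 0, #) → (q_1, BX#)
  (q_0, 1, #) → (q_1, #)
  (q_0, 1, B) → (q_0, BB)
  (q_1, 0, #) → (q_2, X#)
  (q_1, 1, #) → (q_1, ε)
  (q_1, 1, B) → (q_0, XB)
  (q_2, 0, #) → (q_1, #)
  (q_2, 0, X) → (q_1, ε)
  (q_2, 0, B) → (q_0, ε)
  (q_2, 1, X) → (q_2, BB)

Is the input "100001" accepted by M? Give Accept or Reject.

(q_0, 100001, #) ⊢ (q_1, 00001, #) ⊢ (q_2, 0001, X#) ⊢ (q_1, 001, #) ⊢ (q_2, 01, X#) ⊢ (q_1, 1, #) ⊢ (q_1, ε, ε)
All input consumed and the stack is empty.

Accept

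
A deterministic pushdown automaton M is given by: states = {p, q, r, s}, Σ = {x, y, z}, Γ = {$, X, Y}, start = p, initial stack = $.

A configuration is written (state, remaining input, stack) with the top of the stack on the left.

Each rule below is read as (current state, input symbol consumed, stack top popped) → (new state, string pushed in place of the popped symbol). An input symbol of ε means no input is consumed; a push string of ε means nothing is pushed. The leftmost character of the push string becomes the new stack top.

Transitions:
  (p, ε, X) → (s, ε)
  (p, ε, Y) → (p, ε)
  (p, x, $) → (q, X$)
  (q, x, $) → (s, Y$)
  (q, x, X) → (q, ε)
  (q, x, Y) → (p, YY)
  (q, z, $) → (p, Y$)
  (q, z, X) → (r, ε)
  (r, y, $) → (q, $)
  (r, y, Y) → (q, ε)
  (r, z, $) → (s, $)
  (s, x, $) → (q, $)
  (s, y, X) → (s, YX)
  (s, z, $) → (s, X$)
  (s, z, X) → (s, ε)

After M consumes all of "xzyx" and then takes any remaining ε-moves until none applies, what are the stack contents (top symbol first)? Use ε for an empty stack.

(p, xzyx, $)
  read x, top $: go to q, push X$ → (q, zyx, X$)
  read z, top X: go to r, push ε → (r, yx, $)
  read y, top $: go to q, push $ → (q, x, $)
  read x, top $: go to s, push Y$ → (s, ε, Y$)
All input consumed in state s with stack Y$.

Y$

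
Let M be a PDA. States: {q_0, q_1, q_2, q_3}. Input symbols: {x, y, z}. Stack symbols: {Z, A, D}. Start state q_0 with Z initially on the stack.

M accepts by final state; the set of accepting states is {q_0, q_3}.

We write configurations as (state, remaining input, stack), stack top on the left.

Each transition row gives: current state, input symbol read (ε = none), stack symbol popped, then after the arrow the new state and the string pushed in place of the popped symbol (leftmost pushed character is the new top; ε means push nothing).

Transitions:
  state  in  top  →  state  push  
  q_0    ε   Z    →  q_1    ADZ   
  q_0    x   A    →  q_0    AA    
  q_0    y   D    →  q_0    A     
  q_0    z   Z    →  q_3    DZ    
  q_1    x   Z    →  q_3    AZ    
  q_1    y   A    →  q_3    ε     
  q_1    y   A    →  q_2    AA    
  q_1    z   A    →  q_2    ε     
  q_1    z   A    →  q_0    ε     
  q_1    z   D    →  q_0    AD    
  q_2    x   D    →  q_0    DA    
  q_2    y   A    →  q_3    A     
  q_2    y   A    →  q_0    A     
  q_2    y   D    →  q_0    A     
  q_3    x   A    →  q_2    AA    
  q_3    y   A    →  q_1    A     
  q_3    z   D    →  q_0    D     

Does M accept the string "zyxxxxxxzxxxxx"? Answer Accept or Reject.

No computation consumes all input and reaches a final state.

Reject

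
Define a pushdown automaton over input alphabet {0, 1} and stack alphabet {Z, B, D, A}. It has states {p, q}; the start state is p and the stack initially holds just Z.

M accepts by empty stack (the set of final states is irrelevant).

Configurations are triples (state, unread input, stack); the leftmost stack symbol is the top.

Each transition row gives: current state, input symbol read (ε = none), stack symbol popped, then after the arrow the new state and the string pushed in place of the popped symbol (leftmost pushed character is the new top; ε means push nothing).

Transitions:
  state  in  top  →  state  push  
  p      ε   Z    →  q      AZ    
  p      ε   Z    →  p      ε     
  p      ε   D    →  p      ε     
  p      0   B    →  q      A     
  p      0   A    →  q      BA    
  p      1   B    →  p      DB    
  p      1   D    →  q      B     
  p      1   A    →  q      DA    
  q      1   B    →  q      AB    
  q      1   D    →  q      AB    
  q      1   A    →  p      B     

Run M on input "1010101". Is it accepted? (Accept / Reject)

No computation consumes all input and empties the stack.

Reject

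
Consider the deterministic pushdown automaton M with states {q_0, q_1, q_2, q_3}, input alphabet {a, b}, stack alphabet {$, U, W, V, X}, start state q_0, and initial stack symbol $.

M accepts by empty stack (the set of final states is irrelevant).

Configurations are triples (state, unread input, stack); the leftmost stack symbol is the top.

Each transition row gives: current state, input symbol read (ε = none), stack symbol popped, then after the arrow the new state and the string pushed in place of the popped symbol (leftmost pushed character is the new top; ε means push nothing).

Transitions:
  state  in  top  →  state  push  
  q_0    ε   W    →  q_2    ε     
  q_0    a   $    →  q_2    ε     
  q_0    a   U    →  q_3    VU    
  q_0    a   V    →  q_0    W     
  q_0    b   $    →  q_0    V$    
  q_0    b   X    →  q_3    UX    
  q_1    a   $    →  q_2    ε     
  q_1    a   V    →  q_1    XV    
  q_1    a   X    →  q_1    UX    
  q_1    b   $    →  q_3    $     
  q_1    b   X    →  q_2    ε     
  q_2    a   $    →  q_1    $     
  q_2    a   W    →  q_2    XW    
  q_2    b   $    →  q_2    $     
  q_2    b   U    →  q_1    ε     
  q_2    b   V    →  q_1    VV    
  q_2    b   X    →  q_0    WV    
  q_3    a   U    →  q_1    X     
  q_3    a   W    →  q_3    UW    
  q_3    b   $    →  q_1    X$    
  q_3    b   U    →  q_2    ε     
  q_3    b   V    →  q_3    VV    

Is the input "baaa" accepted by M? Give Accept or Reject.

Accept

(q_0, baaa, $)
  read b, top $: go to q_0, push V$ → (q_0, aaa, V$)
  read a, top V: go to q_0, push W → (q_0, aa, W$)
  ε-move, top W: go to q_2, push ε → (q_2, aa, $)
  read a, top $: go to q_1, push $ → (q_1, a, $)
  read a, top $: go to q_2, push ε → (q_2, ε, ε)
All input consumed and the stack is empty.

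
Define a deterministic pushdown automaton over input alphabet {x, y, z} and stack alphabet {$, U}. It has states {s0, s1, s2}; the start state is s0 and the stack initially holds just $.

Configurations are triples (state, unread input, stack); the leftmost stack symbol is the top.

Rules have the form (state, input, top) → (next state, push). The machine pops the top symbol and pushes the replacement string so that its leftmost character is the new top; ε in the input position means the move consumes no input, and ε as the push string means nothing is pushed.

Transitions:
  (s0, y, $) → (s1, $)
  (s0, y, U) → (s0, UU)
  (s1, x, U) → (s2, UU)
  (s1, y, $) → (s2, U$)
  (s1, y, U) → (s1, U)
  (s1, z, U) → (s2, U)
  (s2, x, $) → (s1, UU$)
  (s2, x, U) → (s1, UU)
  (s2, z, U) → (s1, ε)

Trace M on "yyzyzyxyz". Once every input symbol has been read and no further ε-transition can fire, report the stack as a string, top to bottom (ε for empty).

UU$

(s0, yyzyzyxyz, $)
  read y, top $: go to s1, push $ → (s1, yzyzyxyz, $)
  read y, top $: go to s2, push U$ → (s2, zyzyxyz, U$)
  read z, top U: go to s1, push ε → (s1, yzyxyz, $)
  read y, top $: go to s2, push U$ → (s2, zyxyz, U$)
  read z, top U: go to s1, push ε → (s1, yxyz, $)
  read y, top $: go to s2, push U$ → (s2, xyz, U$)
  read x, top U: go to s1, push UU → (s1, yz, UU$)
  read y, top U: go to s1, push U → (s1, z, UU$)
  read z, top U: go to s2, push U → (s2, ε, UU$)
All input consumed in state s2 with stack UU$.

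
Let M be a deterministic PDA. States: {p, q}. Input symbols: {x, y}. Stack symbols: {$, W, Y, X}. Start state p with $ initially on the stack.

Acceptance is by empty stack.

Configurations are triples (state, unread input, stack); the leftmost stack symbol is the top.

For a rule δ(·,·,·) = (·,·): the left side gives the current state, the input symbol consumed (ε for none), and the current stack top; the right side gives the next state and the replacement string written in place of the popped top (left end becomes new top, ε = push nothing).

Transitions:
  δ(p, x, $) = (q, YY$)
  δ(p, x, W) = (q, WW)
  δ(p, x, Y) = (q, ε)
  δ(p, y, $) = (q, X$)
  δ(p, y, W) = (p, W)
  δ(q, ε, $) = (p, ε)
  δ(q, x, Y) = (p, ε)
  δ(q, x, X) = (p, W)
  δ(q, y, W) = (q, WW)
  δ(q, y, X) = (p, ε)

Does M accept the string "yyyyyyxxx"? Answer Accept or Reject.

Accept

(p, yyyyyyxxx, $)
  read y, top $: go to q, push X$ → (q, yyyyyxxx, X$)
  read y, top X: go to p, push ε → (p, yyyyxxx, $)
  read y, top $: go to q, push X$ → (q, yyyxxx, X$)
  read y, top X: go to p, push ε → (p, yyxxx, $)
  read y, top $: go to q, push X$ → (q, yxxx, X$)
  read y, top X: go to p, push ε → (p, xxx, $)
  read x, top $: go to q, push YY$ → (q, xx, YY$)
  read x, top Y: go to p, push ε → (p, x, Y$)
  read x, top Y: go to q, push ε → (q, ε, $)
  ε-move, top $: go to p, push ε → (p, ε, ε)
All input consumed and the stack is empty.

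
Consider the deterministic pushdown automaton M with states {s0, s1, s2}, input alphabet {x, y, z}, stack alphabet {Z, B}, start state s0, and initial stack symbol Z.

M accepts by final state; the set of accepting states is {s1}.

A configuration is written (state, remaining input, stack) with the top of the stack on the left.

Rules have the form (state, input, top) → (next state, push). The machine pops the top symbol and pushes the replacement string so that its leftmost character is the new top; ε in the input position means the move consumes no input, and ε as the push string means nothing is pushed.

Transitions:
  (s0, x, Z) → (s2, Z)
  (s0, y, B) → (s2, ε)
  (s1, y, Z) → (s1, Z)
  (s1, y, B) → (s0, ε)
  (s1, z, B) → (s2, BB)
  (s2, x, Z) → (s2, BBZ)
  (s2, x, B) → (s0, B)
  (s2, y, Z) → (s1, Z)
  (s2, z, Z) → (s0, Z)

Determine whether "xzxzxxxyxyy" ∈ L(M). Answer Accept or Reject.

Accept

(s0, xzxzxxxyxyy, Z)
  read x, top Z: go to s2, push Z → (s2, zxzxxxyxyy, Z)
  read z, top Z: go to s0, push Z → (s0, xzxxxyxyy, Z)
  read x, top Z: go to s2, push Z → (s2, zxxxyxyy, Z)
  read z, top Z: go to s0, push Z → (s0, xxxyxyy, Z)
  read x, top Z: go to s2, push Z → (s2, xxyxyy, Z)
  read x, top Z: go to s2, push BBZ → (s2, xyxyy, BBZ)
  read x, top B: go to s0, push B → (s0, yxyy, BBZ)
  read y, top B: go to s2, push ε → (s2, xyy, BZ)
  read x, top B: go to s0, push B → (s0, yy, BZ)
  read y, top B: go to s2, push ε → (s2, y, Z)
  read y, top Z: go to s1, push Z → (s1, ε, Z)
All input consumed; state s1 ∈ F.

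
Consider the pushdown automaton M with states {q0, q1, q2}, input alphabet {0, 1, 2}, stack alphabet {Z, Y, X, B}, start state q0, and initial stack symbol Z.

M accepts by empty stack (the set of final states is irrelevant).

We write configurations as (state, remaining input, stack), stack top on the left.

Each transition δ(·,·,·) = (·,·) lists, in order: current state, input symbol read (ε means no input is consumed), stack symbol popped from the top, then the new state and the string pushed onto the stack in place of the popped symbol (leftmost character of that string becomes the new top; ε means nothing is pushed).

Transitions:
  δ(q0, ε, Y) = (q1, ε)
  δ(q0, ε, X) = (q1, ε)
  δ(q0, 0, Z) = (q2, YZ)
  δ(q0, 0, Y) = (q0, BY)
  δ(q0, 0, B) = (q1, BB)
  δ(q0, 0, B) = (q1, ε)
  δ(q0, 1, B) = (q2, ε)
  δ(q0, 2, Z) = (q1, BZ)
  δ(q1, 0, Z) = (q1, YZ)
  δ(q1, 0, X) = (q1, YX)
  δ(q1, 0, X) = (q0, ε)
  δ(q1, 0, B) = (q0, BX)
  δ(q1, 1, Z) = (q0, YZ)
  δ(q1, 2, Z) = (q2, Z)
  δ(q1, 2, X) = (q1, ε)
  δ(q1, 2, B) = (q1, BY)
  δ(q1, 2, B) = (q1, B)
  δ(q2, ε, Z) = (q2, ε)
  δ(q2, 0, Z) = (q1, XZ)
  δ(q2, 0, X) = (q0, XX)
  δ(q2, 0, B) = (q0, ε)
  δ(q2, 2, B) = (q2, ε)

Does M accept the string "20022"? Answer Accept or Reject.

One accepting computation: (q0, 20022, Z) ⊢ (q1, 0022, BZ) ⊢ (q0, 022, BXZ) ⊢ (q1, 22, XZ) ⊢ (q1, 2, Z) ⊢ (q2, ε, Z) ⊢ (q2, ε, ε)
All input consumed and the stack is empty.

Accept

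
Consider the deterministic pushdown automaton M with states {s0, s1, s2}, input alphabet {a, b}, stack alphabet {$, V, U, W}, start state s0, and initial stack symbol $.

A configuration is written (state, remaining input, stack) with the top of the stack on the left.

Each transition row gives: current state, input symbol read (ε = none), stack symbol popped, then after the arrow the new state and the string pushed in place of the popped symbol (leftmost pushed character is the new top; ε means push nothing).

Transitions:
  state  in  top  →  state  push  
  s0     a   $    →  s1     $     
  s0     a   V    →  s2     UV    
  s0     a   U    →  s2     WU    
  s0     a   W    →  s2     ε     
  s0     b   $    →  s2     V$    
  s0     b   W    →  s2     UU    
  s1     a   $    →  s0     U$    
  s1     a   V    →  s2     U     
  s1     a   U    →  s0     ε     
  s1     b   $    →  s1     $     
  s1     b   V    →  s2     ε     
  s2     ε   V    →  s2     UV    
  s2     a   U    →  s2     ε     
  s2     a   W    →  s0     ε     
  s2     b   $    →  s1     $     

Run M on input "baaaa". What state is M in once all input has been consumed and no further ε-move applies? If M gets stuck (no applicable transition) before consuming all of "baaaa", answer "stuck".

(s0, baaaa, $)
  read b, top $: go to s2, push V$ → (s2, aaaa, V$)
  ε-move, top V: go to s2, push UV → (s2, aaaa, UV$)
  read a, top U: go to s2, push ε → (s2, aaa, V$)
  ε-move, top V: go to s2, push UV → (s2, aaa, UV$)
  read a, top U: go to s2, push ε → (s2, aa, V$)
  ε-move, top V: go to s2, push UV → (s2, aa, UV$)
  read a, top U: go to s2, push ε → (s2, a, V$)
  ε-move, top V: go to s2, push UV → (s2, a, UV$)
  read a, top U: go to s2, push ε → (s2, ε, V$)
  ε-move, top V: go to s2, push UV → (s2, ε, UV$)
All input consumed; M is in state s2.

s2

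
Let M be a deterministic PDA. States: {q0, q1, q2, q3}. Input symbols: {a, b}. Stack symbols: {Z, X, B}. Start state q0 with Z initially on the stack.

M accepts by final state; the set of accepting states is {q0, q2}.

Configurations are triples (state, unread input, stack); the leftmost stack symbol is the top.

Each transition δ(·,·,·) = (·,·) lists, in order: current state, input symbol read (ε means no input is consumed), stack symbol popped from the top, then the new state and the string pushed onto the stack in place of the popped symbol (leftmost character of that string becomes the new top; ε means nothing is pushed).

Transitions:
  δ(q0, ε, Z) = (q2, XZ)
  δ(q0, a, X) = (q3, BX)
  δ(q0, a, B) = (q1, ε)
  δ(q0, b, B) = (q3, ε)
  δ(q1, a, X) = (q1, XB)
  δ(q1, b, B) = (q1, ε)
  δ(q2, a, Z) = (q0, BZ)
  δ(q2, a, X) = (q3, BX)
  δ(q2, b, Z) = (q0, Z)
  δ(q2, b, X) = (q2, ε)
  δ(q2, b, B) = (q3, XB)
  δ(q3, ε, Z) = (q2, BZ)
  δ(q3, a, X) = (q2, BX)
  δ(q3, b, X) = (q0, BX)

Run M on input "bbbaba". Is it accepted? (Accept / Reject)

(q0, bbbaba, Z)
  ε-move, top Z: go to q2, push XZ → (q2, bbbaba, XZ)
  read b, top X: go to q2, push ε → (q2, bbaba, Z)
  read b, top Z: go to q0, push Z → (q0, baba, Z)
  ε-move, top Z: go to q2, push XZ → (q2, baba, XZ)
  read b, top X: go to q2, push ε → (q2, aba, Z)
  read a, top Z: go to q0, push BZ → (q0, ba, BZ)
  read b, top B: go to q3, push ε → (q3, a, Z)
  ε-move, top Z: go to q2, push BZ → (q2, a, BZ)
No transition applies at (q2, a, BZ); input not fully consumed.

Reject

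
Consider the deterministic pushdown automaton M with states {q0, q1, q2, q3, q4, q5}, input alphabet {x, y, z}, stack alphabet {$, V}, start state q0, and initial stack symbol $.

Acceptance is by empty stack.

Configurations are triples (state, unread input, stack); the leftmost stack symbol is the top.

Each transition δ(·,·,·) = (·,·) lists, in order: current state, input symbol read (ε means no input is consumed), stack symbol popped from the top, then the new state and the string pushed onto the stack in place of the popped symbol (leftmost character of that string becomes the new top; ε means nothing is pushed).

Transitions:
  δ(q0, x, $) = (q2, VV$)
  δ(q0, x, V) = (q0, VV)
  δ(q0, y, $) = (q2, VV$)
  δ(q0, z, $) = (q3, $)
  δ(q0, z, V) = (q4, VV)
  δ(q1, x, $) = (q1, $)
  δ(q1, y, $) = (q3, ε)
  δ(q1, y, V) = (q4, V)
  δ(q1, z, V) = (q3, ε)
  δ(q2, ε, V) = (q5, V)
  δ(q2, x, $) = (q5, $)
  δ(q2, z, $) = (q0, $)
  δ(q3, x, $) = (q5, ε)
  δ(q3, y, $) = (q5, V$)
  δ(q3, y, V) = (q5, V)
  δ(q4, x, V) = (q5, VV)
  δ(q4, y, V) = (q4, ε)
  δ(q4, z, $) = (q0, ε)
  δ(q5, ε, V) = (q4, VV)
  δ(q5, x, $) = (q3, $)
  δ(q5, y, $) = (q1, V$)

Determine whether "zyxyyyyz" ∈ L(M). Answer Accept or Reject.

Accept

(q0, zyxyyyyz, $)
  read z, top $: go to q3, push $ → (q3, yxyyyyz, $)
  read y, top $: go to q5, push V$ → (q5, xyyyyz, V$)
  ε-move, top V: go to q4, push VV → (q4, xyyyyz, VV$)
  read x, top V: go to q5, push VV → (q5, yyyyz, VVV$)
  ε-move, top V: go to q4, push VV → (q4, yyyyz, VVVV$)
  read y, top V: go to q4, push ε → (q4, yyyz, VVV$)
  read y, top V: go to q4, push ε → (q4, yyz, VV$)
  read y, top V: go to q4, push ε → (q4, yz, V$)
  read y, top V: go to q4, push ε → (q4, z, $)
  read z, top $: go to q0, push ε → (q0, ε, ε)
All input consumed and the stack is empty.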